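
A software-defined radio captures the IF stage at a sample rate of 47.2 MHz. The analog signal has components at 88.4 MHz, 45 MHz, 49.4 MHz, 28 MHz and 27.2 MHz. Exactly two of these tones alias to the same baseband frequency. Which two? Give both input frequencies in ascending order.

fs/2 = 23.6 MHz.
88.4 MHz mod fs = 41.2 MHz.
41.2 MHz > fs/2 = 23.6 MHz, folds to fs − 41.2 MHz = 6 MHz.
45 MHz > fs/2 = 23.6 MHz, folds to fs − 45 MHz = 2.2 MHz.
49.4 MHz mod fs = 2.2 MHz.
2.2 MHz ≤ fs/2 = 23.6 MHz, appears at 2.2 MHz.
28 MHz > fs/2 = 23.6 MHz, folds to fs − 28 MHz = 19.2 MHz.
27.2 MHz > fs/2 = 23.6 MHz, folds to fs − 27.2 MHz = 20 MHz.
45 MHz and 49.4 MHz both map to 2.2 MHz.

45 MHz, 49.4 MHz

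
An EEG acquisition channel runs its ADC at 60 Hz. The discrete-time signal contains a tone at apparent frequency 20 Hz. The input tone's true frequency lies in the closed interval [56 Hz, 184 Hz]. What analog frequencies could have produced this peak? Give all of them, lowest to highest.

80 Hz, 100 Hz, 140 Hz, 160 Hz

Frequencies that alias to 20 Hz are k·fs ± 20 Hz for integer k ≥ 0.
k=0: 20 Hz.
k=1: 40 Hz, 80 Hz.
k=2: 100 Hz, 140 Hz.
k=3: 160 Hz, 200 Hz.
k=4: 220 Hz, 260 Hz.
Within [56 Hz, 184 Hz]: 80 Hz, 100 Hz, 140 Hz, 160 Hz.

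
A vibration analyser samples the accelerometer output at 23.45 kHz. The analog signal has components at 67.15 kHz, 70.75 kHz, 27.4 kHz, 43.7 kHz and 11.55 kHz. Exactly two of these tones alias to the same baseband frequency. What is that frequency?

fs/2 = 11.725 kHz.
67.15 kHz mod fs = 20.25 kHz.
20.25 kHz > fs/2 = 11.725 kHz, folds to fs − 20.25 kHz = 3.2 kHz.
70.75 kHz mod fs = 0.4 kHz.
0.4 kHz ≤ fs/2 = 11.725 kHz, appears at 0.4 kHz.
27.4 kHz mod fs = 3.95 kHz.
3.95 kHz ≤ fs/2 = 11.725 kHz, appears at 3.95 kHz.
43.7 kHz mod fs = 20.25 kHz.
20.25 kHz > fs/2 = 11.725 kHz, folds to fs − 20.25 kHz = 3.2 kHz.
11.55 kHz ≤ fs/2 = 11.725 kHz, passes unchanged.
43.7 kHz and 67.15 kHz both map to 3.2 kHz.

3.2 kHz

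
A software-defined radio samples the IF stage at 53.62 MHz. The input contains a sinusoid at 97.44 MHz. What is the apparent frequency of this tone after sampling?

9.8 MHz

97.44 MHz mod fs = 43.82 MHz.
43.82 MHz > fs/2 = 26.81 MHz, folds to fs − 43.82 MHz = 9.8 MHz.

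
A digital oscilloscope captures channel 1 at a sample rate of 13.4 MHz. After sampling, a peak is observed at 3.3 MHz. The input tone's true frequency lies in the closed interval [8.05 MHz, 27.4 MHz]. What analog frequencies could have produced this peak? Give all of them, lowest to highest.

Frequencies that alias to 3.3 MHz are k·fs ± 3.3 MHz for integer k ≥ 0.
k=0: 3.3 MHz.
k=1: 10.1 MHz, 16.7 MHz.
k=2: 23.5 MHz, 30.1 MHz.
k=3: 36.9 MHz, 43.5 MHz.
Within [8.05 MHz, 27.4 MHz]: 10.1 MHz, 16.7 MHz, 23.5 MHz.

10.1 MHz, 16.7 MHz, 23.5 MHz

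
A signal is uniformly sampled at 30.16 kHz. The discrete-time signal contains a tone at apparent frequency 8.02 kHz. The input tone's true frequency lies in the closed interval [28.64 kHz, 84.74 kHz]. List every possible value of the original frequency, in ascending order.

Frequencies that alias to 8.02 kHz are k·fs ± 8.02 kHz for integer k ≥ 0.
k=0: 8.02 kHz.
k=1: 22.14 kHz, 38.18 kHz.
k=2: 52.3 kHz, 68.34 kHz.
k=3: 82.46 kHz, 98.5 kHz.
k=4: 112.62 kHz, 128.66 kHz.
Within [28.64 kHz, 84.74 kHz]: 38.18 kHz, 52.3 kHz, 68.34 kHz, 82.46 kHz.

38.18 kHz, 52.3 kHz, 68.34 kHz, 82.46 kHz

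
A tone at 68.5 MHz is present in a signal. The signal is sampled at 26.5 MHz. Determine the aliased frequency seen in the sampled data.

68.5 MHz mod fs = 15.5 MHz.
15.5 MHz > fs/2 = 13.25 MHz, folds to fs − 15.5 MHz = 11 MHz.

11 MHz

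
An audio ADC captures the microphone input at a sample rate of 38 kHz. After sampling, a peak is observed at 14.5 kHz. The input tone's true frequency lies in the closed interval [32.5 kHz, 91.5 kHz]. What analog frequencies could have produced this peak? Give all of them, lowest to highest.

Frequencies that alias to 14.5 kHz are k·fs ± 14.5 kHz for integer k ≥ 0.
k=0: 14.5 kHz.
k=1: 23.5 kHz, 52.5 kHz.
k=2: 61.5 kHz, 90.5 kHz.
k=3: 99.5 kHz, 128.5 kHz.
Within [32.5 kHz, 91.5 kHz]: 52.5 kHz, 61.5 kHz, 90.5 kHz.

52.5 kHz, 61.5 kHz, 90.5 kHz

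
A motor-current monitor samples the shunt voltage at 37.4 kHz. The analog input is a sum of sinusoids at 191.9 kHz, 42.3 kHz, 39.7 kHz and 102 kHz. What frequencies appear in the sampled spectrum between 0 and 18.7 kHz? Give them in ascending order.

2.3 kHz, 4.9 kHz, 10.2 kHz

fs/2 = 18.7 kHz.
191.9 kHz mod fs = 4.9 kHz.
4.9 kHz ≤ fs/2 = 18.7 kHz, appears at 4.9 kHz.
42.3 kHz mod fs = 4.9 kHz.
4.9 kHz ≤ fs/2 = 18.7 kHz, appears at 4.9 kHz.
39.7 kHz mod fs = 2.3 kHz.
2.3 kHz ≤ fs/2 = 18.7 kHz, appears at 2.3 kHz.
102 kHz mod fs = 27.2 kHz.
27.2 kHz > fs/2 = 18.7 kHz, folds to fs − 27.2 kHz = 10.2 kHz.
Distinct values: {2.3 kHz, 4.9 kHz, 10.2 kHz}.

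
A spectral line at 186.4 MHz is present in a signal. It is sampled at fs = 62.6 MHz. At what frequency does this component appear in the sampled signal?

186.4 MHz mod fs = 61.2 MHz.
61.2 MHz > fs/2 = 31.3 MHz, folds to fs − 61.2 MHz = 1.4 MHz.

1.4 MHz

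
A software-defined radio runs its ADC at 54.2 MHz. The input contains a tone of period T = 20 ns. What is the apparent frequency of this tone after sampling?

T = 20 ns → f = 1/T = 50 MHz.
50 MHz > fs/2 = 27.1 MHz, folds to fs − 50 MHz = 4.2 MHz.

4.2 MHz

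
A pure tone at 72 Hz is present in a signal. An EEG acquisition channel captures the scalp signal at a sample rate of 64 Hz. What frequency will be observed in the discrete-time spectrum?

72 Hz mod fs = 8 Hz.
8 Hz ≤ fs/2 = 32 Hz, appears at 8 Hz.

8 Hz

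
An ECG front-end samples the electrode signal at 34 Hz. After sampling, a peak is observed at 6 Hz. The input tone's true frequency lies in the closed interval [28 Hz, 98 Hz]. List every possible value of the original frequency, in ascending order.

Frequencies that alias to 6 Hz are k·fs ± 6 Hz for integer k ≥ 0.
k=0: 6 Hz.
k=1: 28 Hz, 40 Hz.
k=2: 62 Hz, 74 Hz.
k=3: 96 Hz, 108 Hz.
k=4: 130 Hz, 142 Hz.
Within [28 Hz, 98 Hz]: 28 Hz, 40 Hz, 62 Hz, 74 Hz, 96 Hz.

28 Hz, 40 Hz, 62 Hz, 74 Hz, 96 Hz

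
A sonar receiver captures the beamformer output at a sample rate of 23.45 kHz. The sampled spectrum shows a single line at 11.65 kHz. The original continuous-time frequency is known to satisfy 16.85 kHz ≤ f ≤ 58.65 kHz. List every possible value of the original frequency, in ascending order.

Frequencies that alias to 11.65 kHz are k·fs ± 11.65 kHz for integer k ≥ 0.
k=0: 11.65 kHz.
k=1: 11.8 kHz, 35.1 kHz.
k=2: 35.25 kHz, 58.55 kHz.
k=3: 58.7 kHz, 82 kHz.
Within [16.85 kHz, 58.65 kHz]: 35.1 kHz, 35.25 kHz, 58.55 kHz.

35.1 kHz, 35.25 kHz, 58.55 kHz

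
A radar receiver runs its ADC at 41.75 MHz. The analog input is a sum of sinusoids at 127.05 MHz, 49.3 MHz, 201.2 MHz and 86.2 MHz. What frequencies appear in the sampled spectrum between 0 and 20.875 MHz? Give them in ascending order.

fs/2 = 20.875 MHz.
127.05 MHz mod fs = 1.8 MHz.
1.8 MHz ≤ fs/2 = 20.875 MHz, appears at 1.8 MHz.
49.3 MHz mod fs = 7.55 MHz.
7.55 MHz ≤ fs/2 = 20.875 MHz, appears at 7.55 MHz.
201.2 MHz mod fs = 34.2 MHz.
34.2 MHz > fs/2 = 20.875 MHz, folds to fs − 34.2 MHz = 7.55 MHz.
86.2 MHz mod fs = 2.7 MHz.
2.7 MHz ≤ fs/2 = 20.875 MHz, appears at 2.7 MHz.
Distinct values: {1.8 MHz, 2.7 MHz, 7.55 MHz}.

1.8 MHz, 2.7 MHz, 7.55 MHz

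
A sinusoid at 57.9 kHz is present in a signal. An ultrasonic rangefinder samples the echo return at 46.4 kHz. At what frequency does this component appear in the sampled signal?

57.9 kHz mod fs = 11.5 kHz.
11.5 kHz ≤ fs/2 = 23.2 kHz, appears at 11.5 kHz.

11.5 kHz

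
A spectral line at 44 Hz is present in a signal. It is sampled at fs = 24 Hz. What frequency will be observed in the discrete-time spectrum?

4 Hz

44 Hz mod fs = 20 Hz.
20 Hz > fs/2 = 12 Hz, folds to fs − 20 Hz = 4 Hz.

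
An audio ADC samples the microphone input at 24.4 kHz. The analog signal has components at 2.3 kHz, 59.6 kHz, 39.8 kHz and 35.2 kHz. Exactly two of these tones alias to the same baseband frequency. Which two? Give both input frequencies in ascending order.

35.2 kHz, 59.6 kHz

fs/2 = 12.2 kHz.
2.3 kHz ≤ fs/2 = 12.2 kHz, passes unchanged.
59.6 kHz mod fs = 10.8 kHz.
10.8 kHz ≤ fs/2 = 12.2 kHz, appears at 10.8 kHz.
39.8 kHz mod fs = 15.4 kHz.
15.4 kHz > fs/2 = 12.2 kHz, folds to fs − 15.4 kHz = 9 kHz.
35.2 kHz mod fs = 10.8 kHz.
10.8 kHz ≤ fs/2 = 12.2 kHz, appears at 10.8 kHz.
35.2 kHz and 59.6 kHz both map to 10.8 kHz.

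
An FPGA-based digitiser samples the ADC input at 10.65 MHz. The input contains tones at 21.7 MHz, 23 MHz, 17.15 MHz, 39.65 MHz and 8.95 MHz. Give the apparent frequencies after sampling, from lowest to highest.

0.4 MHz, 1.7 MHz, 2.95 MHz, 4.15 MHz

fs/2 = 5.325 MHz.
21.7 MHz mod fs = 0.4 MHz.
0.4 MHz ≤ fs/2 = 5.325 MHz, appears at 0.4 MHz.
23 MHz mod fs = 1.7 MHz.
1.7 MHz ≤ fs/2 = 5.325 MHz, appears at 1.7 MHz.
17.15 MHz mod fs = 6.5 MHz.
6.5 MHz > fs/2 = 5.325 MHz, folds to fs − 6.5 MHz = 4.15 MHz.
39.65 MHz mod fs = 7.7 MHz.
7.7 MHz > fs/2 = 5.325 MHz, folds to fs − 7.7 MHz = 2.95 MHz.
8.95 MHz > fs/2 = 5.325 MHz, folds to fs − 8.95 MHz = 1.7 MHz.
Distinct values: {0.4 MHz, 1.7 MHz, 2.95 MHz, 4.15 MHz}.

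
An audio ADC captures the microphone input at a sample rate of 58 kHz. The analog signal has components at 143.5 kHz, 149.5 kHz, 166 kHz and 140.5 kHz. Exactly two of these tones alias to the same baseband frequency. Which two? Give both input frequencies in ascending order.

fs/2 = 29 kHz.
143.5 kHz mod fs = 27.5 kHz.
27.5 kHz ≤ fs/2 = 29 kHz, appears at 27.5 kHz.
149.5 kHz mod fs = 33.5 kHz.
33.5 kHz > fs/2 = 29 kHz, folds to fs − 33.5 kHz = 24.5 kHz.
166 kHz mod fs = 50 kHz.
50 kHz > fs/2 = 29 kHz, folds to fs − 50 kHz = 8 kHz.
140.5 kHz mod fs = 24.5 kHz.
24.5 kHz ≤ fs/2 = 29 kHz, appears at 24.5 kHz.
140.5 kHz and 149.5 kHz both map to 24.5 kHz.

140.5 kHz, 149.5 kHz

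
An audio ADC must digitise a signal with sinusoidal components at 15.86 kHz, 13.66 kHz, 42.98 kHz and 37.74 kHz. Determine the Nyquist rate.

Highest-frequency component: 42.98 kHz.
Nyquist rate = 2 × 42.98 kHz = 85.96 kHz.

85.96 kHz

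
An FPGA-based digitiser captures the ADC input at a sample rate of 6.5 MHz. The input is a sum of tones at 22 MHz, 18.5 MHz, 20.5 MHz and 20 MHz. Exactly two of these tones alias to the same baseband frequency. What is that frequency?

1 MHz

fs/2 = 3.25 MHz.
22 MHz mod fs = 2.5 MHz.
2.5 MHz ≤ fs/2 = 3.25 MHz, appears at 2.5 MHz.
18.5 MHz mod fs = 5.5 MHz.
5.5 MHz > fs/2 = 3.25 MHz, folds to fs − 5.5 MHz = 1 MHz.
20.5 MHz mod fs = 1 MHz.
1 MHz ≤ fs/2 = 3.25 MHz, appears at 1 MHz.
20 MHz mod fs = 0.5 MHz.
0.5 MHz ≤ fs/2 = 3.25 MHz, appears at 0.5 MHz.
18.5 MHz and 20.5 MHz both map to 1 MHz.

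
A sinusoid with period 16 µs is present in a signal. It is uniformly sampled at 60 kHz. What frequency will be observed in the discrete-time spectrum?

2.5 kHz

T = 16 µs → f = 1/T = 62.5 kHz.
62.5 kHz mod fs = 2.5 kHz.
2.5 kHz ≤ fs/2 = 30 kHz, appears at 2.5 kHz.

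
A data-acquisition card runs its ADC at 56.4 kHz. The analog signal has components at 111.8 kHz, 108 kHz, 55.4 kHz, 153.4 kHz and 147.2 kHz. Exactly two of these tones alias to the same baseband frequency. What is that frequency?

1 kHz

fs/2 = 28.2 kHz.
111.8 kHz mod fs = 55.4 kHz.
55.4 kHz > fs/2 = 28.2 kHz, folds to fs − 55.4 kHz = 1 kHz.
108 kHz mod fs = 51.6 kHz.
51.6 kHz > fs/2 = 28.2 kHz, folds to fs − 51.6 kHz = 4.8 kHz.
55.4 kHz > fs/2 = 28.2 kHz, folds to fs − 55.4 kHz = 1 kHz.
153.4 kHz mod fs = 40.6 kHz.
40.6 kHz > fs/2 = 28.2 kHz, folds to fs − 40.6 kHz = 15.8 kHz.
147.2 kHz mod fs = 34.4 kHz.
34.4 kHz > fs/2 = 28.2 kHz, folds to fs − 34.4 kHz = 22 kHz.
55.4 kHz and 111.8 kHz both map to 1 kHz.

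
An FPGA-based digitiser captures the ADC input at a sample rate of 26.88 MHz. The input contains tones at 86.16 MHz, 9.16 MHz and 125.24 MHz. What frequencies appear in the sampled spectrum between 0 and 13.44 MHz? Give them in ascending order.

5.52 MHz, 9.16 MHz

fs/2 = 13.44 MHz.
86.16 MHz mod fs = 5.52 MHz.
5.52 MHz ≤ fs/2 = 13.44 MHz, appears at 5.52 MHz.
9.16 MHz ≤ fs/2 = 13.44 MHz, passes unchanged.
125.24 MHz mod fs = 17.72 MHz.
17.72 MHz > fs/2 = 13.44 MHz, folds to fs − 17.72 MHz = 9.16 MHz.
Distinct values: {5.52 MHz, 9.16 MHz}.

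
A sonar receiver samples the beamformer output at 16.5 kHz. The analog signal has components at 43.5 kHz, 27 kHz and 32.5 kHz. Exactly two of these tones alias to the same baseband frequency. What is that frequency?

fs/2 = 8.25 kHz.
43.5 kHz mod fs = 10.5 kHz.
10.5 kHz > fs/2 = 8.25 kHz, folds to fs − 10.5 kHz = 6 kHz.
27 kHz mod fs = 10.5 kHz.
10.5 kHz > fs/2 = 8.25 kHz, folds to fs − 10.5 kHz = 6 kHz.
32.5 kHz mod fs = 16 kHz.
16 kHz > fs/2 = 8.25 kHz, folds to fs − 16 kHz = 0.5 kHz.
27 kHz and 43.5 kHz both map to 6 kHz.

6 kHz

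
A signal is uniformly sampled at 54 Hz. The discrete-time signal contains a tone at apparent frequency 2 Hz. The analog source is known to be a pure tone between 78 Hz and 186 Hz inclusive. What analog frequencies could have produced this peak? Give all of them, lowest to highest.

106 Hz, 110 Hz, 160 Hz, 164 Hz

Frequencies that alias to 2 Hz are k·fs ± 2 Hz for integer k ≥ 0.
k=0: 2 Hz.
k=1: 52 Hz, 56 Hz.
k=2: 106 Hz, 110 Hz.
k=3: 160 Hz, 164 Hz.
k=4: 214 Hz, 218 Hz.
Within [78 Hz, 186 Hz]: 106 Hz, 110 Hz, 160 Hz, 164 Hz.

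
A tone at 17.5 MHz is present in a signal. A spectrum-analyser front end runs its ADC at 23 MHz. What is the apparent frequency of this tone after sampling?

5.5 MHz

17.5 MHz > fs/2 = 11.5 MHz, folds to fs − 17.5 MHz = 5.5 MHz.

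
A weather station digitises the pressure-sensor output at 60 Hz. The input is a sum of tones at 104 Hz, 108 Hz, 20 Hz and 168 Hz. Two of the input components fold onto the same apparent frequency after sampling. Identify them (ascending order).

fs/2 = 30 Hz.
104 Hz mod fs = 44 Hz.
44 Hz > fs/2 = 30 Hz, folds to fs − 44 Hz = 16 Hz.
108 Hz mod fs = 48 Hz.
48 Hz > fs/2 = 30 Hz, folds to fs − 48 Hz = 12 Hz.
20 Hz ≤ fs/2 = 30 Hz, passes unchanged.
168 Hz mod fs = 48 Hz.
48 Hz > fs/2 = 30 Hz, folds to fs − 48 Hz = 12 Hz.
108 Hz and 168 Hz both map to 12 Hz.

108 Hz, 168 Hz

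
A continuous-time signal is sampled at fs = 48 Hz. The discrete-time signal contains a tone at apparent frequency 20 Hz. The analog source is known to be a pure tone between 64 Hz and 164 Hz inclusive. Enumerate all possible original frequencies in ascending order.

Frequencies that alias to 20 Hz are k·fs ± 20 Hz for integer k ≥ 0.
k=0: 20 Hz.
k=1: 28 Hz, 68 Hz.
k=2: 76 Hz, 116 Hz.
k=3: 124 Hz, 164 Hz.
k=4: 172 Hz, 212 Hz.
Within [64 Hz, 164 Hz]: 68 Hz, 76 Hz, 116 Hz, 124 Hz, 164 Hz.

68 Hz, 76 Hz, 116 Hz, 124 Hz, 164 Hz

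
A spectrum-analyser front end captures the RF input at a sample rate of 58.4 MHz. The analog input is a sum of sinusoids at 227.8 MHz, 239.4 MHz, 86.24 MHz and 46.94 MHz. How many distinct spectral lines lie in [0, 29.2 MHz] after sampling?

fs/2 = 29.2 MHz.
227.8 MHz mod fs = 52.6 MHz.
52.6 MHz > fs/2 = 29.2 MHz, folds to fs − 52.6 MHz = 5.8 MHz.
239.4 MHz mod fs = 5.8 MHz.
5.8 MHz ≤ fs/2 = 29.2 MHz, appears at 5.8 MHz.
86.24 MHz mod fs = 27.84 MHz.
27.84 MHz ≤ fs/2 = 29.2 MHz, appears at 27.84 MHz.
46.94 MHz > fs/2 = 29.2 MHz, folds to fs − 46.94 MHz = 11.46 MHz.
Distinct values: {5.8 MHz, 11.46 MHz, 27.84 MHz} → 3.

3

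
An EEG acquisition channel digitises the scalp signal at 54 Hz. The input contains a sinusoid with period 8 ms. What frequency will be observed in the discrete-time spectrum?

T = 8 ms → f = 1/T = 125 Hz.
125 Hz mod fs = 17 Hz.
17 Hz ≤ fs/2 = 27 Hz, appears at 17 Hz.

17 Hz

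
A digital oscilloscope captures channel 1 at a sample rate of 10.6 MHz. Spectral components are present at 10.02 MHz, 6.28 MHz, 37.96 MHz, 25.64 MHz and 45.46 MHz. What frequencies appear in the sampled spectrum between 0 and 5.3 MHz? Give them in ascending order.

fs/2 = 5.3 MHz.
10.02 MHz > fs/2 = 5.3 MHz, folds to fs − 10.02 MHz = 0.58 MHz.
6.28 MHz > fs/2 = 5.3 MHz, folds to fs − 6.28 MHz = 4.32 MHz.
37.96 MHz mod fs = 6.16 MHz.
6.16 MHz > fs/2 = 5.3 MHz, folds to fs − 6.16 MHz = 4.44 MHz.
25.64 MHz mod fs = 4.44 MHz.
4.44 MHz ≤ fs/2 = 5.3 MHz, appears at 4.44 MHz.
45.46 MHz mod fs = 3.06 MHz.
3.06 MHz ≤ fs/2 = 5.3 MHz, appears at 3.06 MHz.
Distinct values: {0.58 MHz, 3.06 MHz, 4.32 MHz, 4.44 MHz}.

0.58 MHz, 3.06 MHz, 4.32 MHz, 4.44 MHz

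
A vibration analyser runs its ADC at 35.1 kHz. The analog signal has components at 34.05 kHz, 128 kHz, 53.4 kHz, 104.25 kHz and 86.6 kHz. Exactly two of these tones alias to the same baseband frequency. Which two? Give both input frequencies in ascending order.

fs/2 = 17.55 kHz.
34.05 kHz > fs/2 = 17.55 kHz, folds to fs − 34.05 kHz = 1.05 kHz.
128 kHz mod fs = 22.7 kHz.
22.7 kHz > fs/2 = 17.55 kHz, folds to fs − 22.7 kHz = 12.4 kHz.
53.4 kHz mod fs = 18.3 kHz.
18.3 kHz > fs/2 = 17.55 kHz, folds to fs − 18.3 kHz = 16.8 kHz.
104.25 kHz mod fs = 34.05 kHz.
34.05 kHz > fs/2 = 17.55 kHz, folds to fs − 34.05 kHz = 1.05 kHz.
86.6 kHz mod fs = 16.4 kHz.
16.4 kHz ≤ fs/2 = 17.55 kHz, appears at 16.4 kHz.
34.05 kHz and 104.25 kHz both map to 1.05 kHz.

34.05 kHz, 104.25 kHz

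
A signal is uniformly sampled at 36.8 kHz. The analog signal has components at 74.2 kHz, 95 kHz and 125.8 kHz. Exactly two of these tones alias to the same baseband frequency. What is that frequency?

15.4 kHz

fs/2 = 18.4 kHz.
74.2 kHz mod fs = 0.6 kHz.
0.6 kHz ≤ fs/2 = 18.4 kHz, appears at 0.6 kHz.
95 kHz mod fs = 21.4 kHz.
21.4 kHz > fs/2 = 18.4 kHz, folds to fs − 21.4 kHz = 15.4 kHz.
125.8 kHz mod fs = 15.4 kHz.
15.4 kHz ≤ fs/2 = 18.4 kHz, appears at 15.4 kHz.
95 kHz and 125.8 kHz both map to 15.4 kHz.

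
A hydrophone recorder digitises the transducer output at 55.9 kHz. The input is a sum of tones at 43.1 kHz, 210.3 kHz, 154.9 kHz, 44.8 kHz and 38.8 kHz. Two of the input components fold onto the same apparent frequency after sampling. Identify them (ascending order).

fs/2 = 27.95 kHz.
43.1 kHz > fs/2 = 27.95 kHz, folds to fs − 43.1 kHz = 12.8 kHz.
210.3 kHz mod fs = 42.6 kHz.
42.6 kHz > fs/2 = 27.95 kHz, folds to fs − 42.6 kHz = 13.3 kHz.
154.9 kHz mod fs = 43.1 kHz.
43.1 kHz > fs/2 = 27.95 kHz, folds to fs − 43.1 kHz = 12.8 kHz.
44.8 kHz > fs/2 = 27.95 kHz, folds to fs − 44.8 kHz = 11.1 kHz.
38.8 kHz > fs/2 = 27.95 kHz, folds to fs − 38.8 kHz = 17.1 kHz.
43.1 kHz and 154.9 kHz both map to 12.8 kHz.

43.1 kHz, 154.9 kHz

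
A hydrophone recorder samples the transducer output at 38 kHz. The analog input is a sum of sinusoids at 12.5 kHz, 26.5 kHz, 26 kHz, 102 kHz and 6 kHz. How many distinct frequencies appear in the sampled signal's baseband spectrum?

4

fs/2 = 19 kHz.
12.5 kHz ≤ fs/2 = 19 kHz, passes unchanged.
26.5 kHz > fs/2 = 19 kHz, folds to fs − 26.5 kHz = 11.5 kHz.
26 kHz > fs/2 = 19 kHz, folds to fs − 26 kHz = 12 kHz.
102 kHz mod fs = 26 kHz.
26 kHz > fs/2 = 19 kHz, folds to fs − 26 kHz = 12 kHz.
6 kHz ≤ fs/2 = 19 kHz, passes unchanged.
Distinct values: {6 kHz, 11.5 kHz, 12 kHz, 12.5 kHz} → 4.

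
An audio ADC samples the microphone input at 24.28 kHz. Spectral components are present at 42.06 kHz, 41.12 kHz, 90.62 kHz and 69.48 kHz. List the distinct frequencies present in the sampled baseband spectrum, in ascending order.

fs/2 = 12.14 kHz.
42.06 kHz mod fs = 17.78 kHz.
17.78 kHz > fs/2 = 12.14 kHz, folds to fs − 17.78 kHz = 6.5 kHz.
41.12 kHz mod fs = 16.84 kHz.
16.84 kHz > fs/2 = 12.14 kHz, folds to fs − 16.84 kHz = 7.44 kHz.
90.62 kHz mod fs = 17.78 kHz.
17.78 kHz > fs/2 = 12.14 kHz, folds to fs − 17.78 kHz = 6.5 kHz.
69.48 kHz mod fs = 20.92 kHz.
20.92 kHz > fs/2 = 12.14 kHz, folds to fs − 20.92 kHz = 3.36 kHz.
Distinct values: {3.36 kHz, 6.5 kHz, 7.44 kHz}.

3.36 kHz, 6.5 kHz, 7.44 kHz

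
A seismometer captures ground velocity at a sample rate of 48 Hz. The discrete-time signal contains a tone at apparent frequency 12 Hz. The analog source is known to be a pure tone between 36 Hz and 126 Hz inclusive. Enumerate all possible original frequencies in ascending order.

Frequencies that alias to 12 Hz are k·fs ± 12 Hz for integer k ≥ 0.
k=0: 12 Hz.
k=1: 36 Hz, 60 Hz.
k=2: 84 Hz, 108 Hz.
k=3: 132 Hz, 156 Hz.
Within [36 Hz, 126 Hz]: 36 Hz, 60 Hz, 84 Hz, 108 Hz.

36 Hz, 60 Hz, 84 Hz, 108 Hz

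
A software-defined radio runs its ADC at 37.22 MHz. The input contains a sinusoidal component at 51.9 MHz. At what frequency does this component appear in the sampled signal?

14.68 MHz

51.9 MHz mod fs = 14.68 MHz.
14.68 MHz ≤ fs/2 = 18.61 MHz, appears at 14.68 MHz.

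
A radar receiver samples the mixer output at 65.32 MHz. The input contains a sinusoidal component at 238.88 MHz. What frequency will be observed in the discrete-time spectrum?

238.88 MHz mod fs = 42.92 MHz.
42.92 MHz > fs/2 = 32.66 MHz, folds to fs − 42.92 MHz = 22.4 MHz.

22.4 MHz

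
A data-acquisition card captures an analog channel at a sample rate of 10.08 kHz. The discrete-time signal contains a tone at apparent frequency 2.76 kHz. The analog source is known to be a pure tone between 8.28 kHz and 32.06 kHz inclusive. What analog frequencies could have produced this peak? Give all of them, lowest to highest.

Frequencies that alias to 2.76 kHz are k·fs ± 2.76 kHz for integer k ≥ 0.
k=0: 2.76 kHz.
k=1: 7.32 kHz, 12.84 kHz.
k=2: 17.4 kHz, 22.92 kHz.
k=3: 27.48 kHz, 33 kHz.
k=4: 37.56 kHz, 43.08 kHz.
Within [8.28 kHz, 32.06 kHz]: 12.84 kHz, 17.4 kHz, 22.92 kHz, 27.48 kHz.

12.84 kHz, 17.4 kHz, 22.92 kHz, 27.48 kHz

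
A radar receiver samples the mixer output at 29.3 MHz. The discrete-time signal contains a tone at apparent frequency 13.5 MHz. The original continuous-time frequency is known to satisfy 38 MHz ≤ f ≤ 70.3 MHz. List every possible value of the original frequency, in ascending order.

Frequencies that alias to 13.5 MHz are k·fs ± 13.5 MHz for integer k ≥ 0.
k=0: 13.5 MHz.
k=1: 15.8 MHz, 42.8 MHz.
k=2: 45.1 MHz, 72.1 MHz.
k=3: 74.4 MHz, 101.4 MHz.
Within [38 MHz, 70.3 MHz]: 42.8 MHz, 45.1 MHz.

42.8 MHz, 45.1 MHz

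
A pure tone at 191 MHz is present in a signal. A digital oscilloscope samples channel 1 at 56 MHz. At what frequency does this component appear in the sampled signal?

191 MHz mod fs = 23 MHz.
23 MHz ≤ fs/2 = 28 MHz, appears at 23 MHz.

23 MHz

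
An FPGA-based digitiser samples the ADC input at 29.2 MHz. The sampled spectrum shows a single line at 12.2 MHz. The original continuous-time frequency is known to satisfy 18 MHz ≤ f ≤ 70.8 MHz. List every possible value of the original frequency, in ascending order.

41.4 MHz, 46.2 MHz, 70.6 MHz

Frequencies that alias to 12.2 MHz are k·fs ± 12.2 MHz for integer k ≥ 0.
k=0: 12.2 MHz.
k=1: 17 MHz, 41.4 MHz.
k=2: 46.2 MHz, 70.6 MHz.
k=3: 75.4 MHz, 99.8 MHz.
Within [18 MHz, 70.8 MHz]: 41.4 MHz, 46.2 MHz, 70.6 MHz.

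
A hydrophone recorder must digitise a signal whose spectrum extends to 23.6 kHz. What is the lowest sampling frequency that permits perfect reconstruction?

Nyquist rate = 2 × 23.6 kHz = 47.2 kHz.

47.2 kHz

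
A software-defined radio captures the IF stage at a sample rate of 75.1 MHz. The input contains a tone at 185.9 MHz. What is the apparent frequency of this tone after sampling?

35.7 MHz

185.9 MHz mod fs = 35.7 MHz.
35.7 MHz ≤ fs/2 = 37.55 MHz, appears at 35.7 MHz.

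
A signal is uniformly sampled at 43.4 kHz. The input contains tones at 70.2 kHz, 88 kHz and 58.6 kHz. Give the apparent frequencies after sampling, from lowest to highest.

fs/2 = 21.7 kHz.
70.2 kHz mod fs = 26.8 kHz.
26.8 kHz > fs/2 = 21.7 kHz, folds to fs − 26.8 kHz = 16.6 kHz.
88 kHz mod fs = 1.2 kHz.
1.2 kHz ≤ fs/2 = 21.7 kHz, appears at 1.2 kHz.
58.6 kHz mod fs = 15.2 kHz.
15.2 kHz ≤ fs/2 = 21.7 kHz, appears at 15.2 kHz.
Distinct values: {1.2 kHz, 15.2 kHz, 16.6 kHz}.

1.2 kHz, 15.2 kHz, 16.6 kHz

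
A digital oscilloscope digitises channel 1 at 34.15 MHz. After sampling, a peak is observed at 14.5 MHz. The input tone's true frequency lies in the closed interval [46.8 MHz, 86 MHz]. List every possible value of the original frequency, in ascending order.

48.65 MHz, 53.8 MHz, 82.8 MHz

Frequencies that alias to 14.5 MHz are k·fs ± 14.5 MHz for integer k ≥ 0.
k=0: 14.5 MHz.
k=1: 19.65 MHz, 48.65 MHz.
k=2: 53.8 MHz, 82.8 MHz.
k=3: 87.95 MHz, 116.95 MHz.
Within [46.8 MHz, 86 MHz]: 48.65 MHz, 53.8 MHz, 82.8 MHz.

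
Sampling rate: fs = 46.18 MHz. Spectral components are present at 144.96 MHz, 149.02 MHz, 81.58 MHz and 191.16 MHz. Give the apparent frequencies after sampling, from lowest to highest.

6.42 MHz, 6.44 MHz, 10.48 MHz, 10.78 MHz

fs/2 = 23.09 MHz.
144.96 MHz mod fs = 6.42 MHz.
6.42 MHz ≤ fs/2 = 23.09 MHz, appears at 6.42 MHz.
149.02 MHz mod fs = 10.48 MHz.
10.48 MHz ≤ fs/2 = 23.09 MHz, appears at 10.48 MHz.
81.58 MHz mod fs = 35.4 MHz.
35.4 MHz > fs/2 = 23.09 MHz, folds to fs − 35.4 MHz = 10.78 MHz.
191.16 MHz mod fs = 6.44 MHz.
6.44 MHz ≤ fs/2 = 23.09 MHz, appears at 6.44 MHz.
Distinct values: {6.42 MHz, 6.44 MHz, 10.48 MHz, 10.78 MHz}.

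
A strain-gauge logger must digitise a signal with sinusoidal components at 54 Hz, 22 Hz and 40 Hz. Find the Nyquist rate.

108 Hz

Highest-frequency component: 54 Hz.
Nyquist rate = 2 × 54 Hz = 108 Hz.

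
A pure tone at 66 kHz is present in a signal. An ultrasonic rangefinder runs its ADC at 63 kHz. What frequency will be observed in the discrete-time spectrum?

3 kHz

66 kHz mod fs = 3 kHz.
3 kHz ≤ fs/2 = 31.5 kHz, appears at 3 kHz.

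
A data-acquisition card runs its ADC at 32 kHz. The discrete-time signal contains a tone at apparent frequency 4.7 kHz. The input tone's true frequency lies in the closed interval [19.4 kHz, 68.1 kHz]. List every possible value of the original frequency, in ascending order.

Frequencies that alias to 4.7 kHz are k·fs ± 4.7 kHz for integer k ≥ 0.
k=0: 4.7 kHz.
k=1: 27.3 kHz, 36.7 kHz.
k=2: 59.3 kHz, 68.7 kHz.
k=3: 91.3 kHz, 100.7 kHz.
Within [19.4 kHz, 68.1 kHz]: 27.3 kHz, 36.7 kHz, 59.3 kHz.

27.3 kHz, 36.7 kHz, 59.3 kHz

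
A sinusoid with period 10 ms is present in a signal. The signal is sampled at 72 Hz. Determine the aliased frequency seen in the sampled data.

28 Hz

T = 10 ms → f = 1/T = 100 Hz.
100 Hz mod fs = 28 Hz.
28 Hz ≤ fs/2 = 36 Hz, appears at 28 Hz.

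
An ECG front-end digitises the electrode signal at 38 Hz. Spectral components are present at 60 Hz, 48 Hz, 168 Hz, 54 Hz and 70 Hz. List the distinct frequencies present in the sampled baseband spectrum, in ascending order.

6 Hz, 10 Hz, 16 Hz

fs/2 = 19 Hz.
60 Hz mod fs = 22 Hz.
22 Hz > fs/2 = 19 Hz, folds to fs − 22 Hz = 16 Hz.
48 Hz mod fs = 10 Hz.
10 Hz ≤ fs/2 = 19 Hz, appears at 10 Hz.
168 Hz mod fs = 16 Hz.
16 Hz ≤ fs/2 = 19 Hz, appears at 16 Hz.
54 Hz mod fs = 16 Hz.
16 Hz ≤ fs/2 = 19 Hz, appears at 16 Hz.
70 Hz mod fs = 32 Hz.
32 Hz > fs/2 = 19 Hz, folds to fs − 32 Hz = 6 Hz.
Distinct values: {6 Hz, 10 Hz, 16 Hz}.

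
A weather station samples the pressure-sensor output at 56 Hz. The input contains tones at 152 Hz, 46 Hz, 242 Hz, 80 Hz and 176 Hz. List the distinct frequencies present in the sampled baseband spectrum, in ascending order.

8 Hz, 10 Hz, 16 Hz, 18 Hz, 24 Hz

fs/2 = 28 Hz.
152 Hz mod fs = 40 Hz.
40 Hz > fs/2 = 28 Hz, folds to fs − 40 Hz = 16 Hz.
46 Hz > fs/2 = 28 Hz, folds to fs − 46 Hz = 10 Hz.
242 Hz mod fs = 18 Hz.
18 Hz ≤ fs/2 = 28 Hz, appears at 18 Hz.
80 Hz mod fs = 24 Hz.
24 Hz ≤ fs/2 = 28 Hz, appears at 24 Hz.
176 Hz mod fs = 8 Hz.
8 Hz ≤ fs/2 = 28 Hz, appears at 8 Hz.
Distinct values: {8 Hz, 10 Hz, 16 Hz, 18 Hz, 24 Hz}.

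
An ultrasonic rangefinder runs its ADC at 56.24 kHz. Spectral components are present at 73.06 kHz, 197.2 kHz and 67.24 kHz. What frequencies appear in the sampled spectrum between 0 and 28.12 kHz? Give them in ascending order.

11 kHz, 16.82 kHz, 27.76 kHz

fs/2 = 28.12 kHz.
73.06 kHz mod fs = 16.82 kHz.
16.82 kHz ≤ fs/2 = 28.12 kHz, appears at 16.82 kHz.
197.2 kHz mod fs = 28.48 kHz.
28.48 kHz > fs/2 = 28.12 kHz, folds to fs − 28.48 kHz = 27.76 kHz.
67.24 kHz mod fs = 11 kHz.
11 kHz ≤ fs/2 = 28.12 kHz, appears at 11 kHz.
Distinct values: {11 kHz, 16.82 kHz, 27.76 kHz}.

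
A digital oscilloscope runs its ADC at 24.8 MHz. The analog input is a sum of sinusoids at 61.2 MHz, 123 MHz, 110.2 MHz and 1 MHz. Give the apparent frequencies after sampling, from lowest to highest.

1 MHz, 11 MHz, 11.6 MHz

fs/2 = 12.4 MHz.
61.2 MHz mod fs = 11.6 MHz.
11.6 MHz ≤ fs/2 = 12.4 MHz, appears at 11.6 MHz.
123 MHz mod fs = 23.8 MHz.
23.8 MHz > fs/2 = 12.4 MHz, folds to fs − 23.8 MHz = 1 MHz.
110.2 MHz mod fs = 11 MHz.
11 MHz ≤ fs/2 = 12.4 MHz, appears at 11 MHz.
1 MHz ≤ fs/2 = 12.4 MHz, passes unchanged.
Distinct values: {1 MHz, 11 MHz, 11.6 MHz}.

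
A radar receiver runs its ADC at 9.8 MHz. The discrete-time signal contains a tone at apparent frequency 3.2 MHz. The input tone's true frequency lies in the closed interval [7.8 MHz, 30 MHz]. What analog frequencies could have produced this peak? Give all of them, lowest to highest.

Frequencies that alias to 3.2 MHz are k·fs ± 3.2 MHz for integer k ≥ 0.
k=0: 3.2 MHz.
k=1: 6.6 MHz, 13 MHz.
k=2: 16.4 MHz, 22.8 MHz.
k=3: 26.2 MHz, 32.6 MHz.
k=4: 36 MHz, 42.4 MHz.
Within [7.8 MHz, 30 MHz]: 13 MHz, 16.4 MHz, 22.8 MHz, 26.2 MHz.

13 MHz, 16.4 MHz, 22.8 MHz, 26.2 MHz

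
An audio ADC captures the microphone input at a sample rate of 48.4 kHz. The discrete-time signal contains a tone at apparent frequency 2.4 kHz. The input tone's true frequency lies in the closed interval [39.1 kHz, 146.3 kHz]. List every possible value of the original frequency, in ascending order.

Frequencies that alias to 2.4 kHz are k·fs ± 2.4 kHz for integer k ≥ 0.
k=0: 2.4 kHz.
k=1: 46 kHz, 50.8 kHz.
k=2: 94.4 kHz, 99.2 kHz.
k=3: 142.8 kHz, 147.6 kHz.
k=4: 191.2 kHz, 196 kHz.
Within [39.1 kHz, 146.3 kHz]: 46 kHz, 50.8 kHz, 94.4 kHz, 99.2 kHz, 142.8 kHz.

46 kHz, 50.8 kHz, 94.4 kHz, 99.2 kHz, 142.8 kHz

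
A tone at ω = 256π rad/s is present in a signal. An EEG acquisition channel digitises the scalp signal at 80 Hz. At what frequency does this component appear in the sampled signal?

32 Hz

ω = 256π rad/s → f = ω/(2π) = 128 Hz.
128 Hz mod fs = 48 Hz.
48 Hz > fs/2 = 40 Hz, folds to fs − 48 Hz = 32 Hz.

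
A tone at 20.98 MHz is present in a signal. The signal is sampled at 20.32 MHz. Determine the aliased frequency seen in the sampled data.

20.98 MHz mod fs = 0.66 MHz.
0.66 MHz ≤ fs/2 = 10.16 MHz, appears at 0.66 MHz.

0.66 MHz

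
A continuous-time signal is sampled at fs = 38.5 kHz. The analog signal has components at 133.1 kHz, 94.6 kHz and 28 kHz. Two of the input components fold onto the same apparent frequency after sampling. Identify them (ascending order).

fs/2 = 19.25 kHz.
133.1 kHz mod fs = 17.6 kHz.
17.6 kHz ≤ fs/2 = 19.25 kHz, appears at 17.6 kHz.
94.6 kHz mod fs = 17.6 kHz.
17.6 kHz ≤ fs/2 = 19.25 kHz, appears at 17.6 kHz.
28 kHz > fs/2 = 19.25 kHz, folds to fs − 28 kHz = 10.5 kHz.
94.6 kHz and 133.1 kHz both map to 17.6 kHz.

94.6 kHz, 133.1 kHz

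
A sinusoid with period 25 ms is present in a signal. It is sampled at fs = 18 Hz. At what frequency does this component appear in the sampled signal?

4 Hz

T = 25 ms → f = 1/T = 40 Hz.
40 Hz mod fs = 4 Hz.
4 Hz ≤ fs/2 = 9 Hz, appears at 4 Hz.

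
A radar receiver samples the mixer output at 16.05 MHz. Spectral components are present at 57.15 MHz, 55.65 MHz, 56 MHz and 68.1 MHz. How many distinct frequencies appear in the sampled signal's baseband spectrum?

4

fs/2 = 8.025 MHz.
57.15 MHz mod fs = 9 MHz.
9 MHz > fs/2 = 8.025 MHz, folds to fs − 9 MHz = 7.05 MHz.
55.65 MHz mod fs = 7.5 MHz.
7.5 MHz ≤ fs/2 = 8.025 MHz, appears at 7.5 MHz.
56 MHz mod fs = 7.85 MHz.
7.85 MHz ≤ fs/2 = 8.025 MHz, appears at 7.85 MHz.
68.1 MHz mod fs = 3.9 MHz.
3.9 MHz ≤ fs/2 = 8.025 MHz, appears at 3.9 MHz.
Distinct values: {3.9 MHz, 7.05 MHz, 7.5 MHz, 7.85 MHz} → 4.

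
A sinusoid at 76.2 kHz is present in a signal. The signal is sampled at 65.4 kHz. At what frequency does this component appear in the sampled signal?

76.2 kHz mod fs = 10.8 kHz.
10.8 kHz ≤ fs/2 = 32.7 kHz, appears at 10.8 kHz.

10.8 kHz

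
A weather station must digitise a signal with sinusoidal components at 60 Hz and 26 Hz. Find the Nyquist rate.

Highest-frequency component: 60 Hz.
Nyquist rate = 2 × 60 Hz = 120 Hz.

120 Hz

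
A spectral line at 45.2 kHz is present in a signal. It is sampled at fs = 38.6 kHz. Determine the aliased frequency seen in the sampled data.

45.2 kHz mod fs = 6.6 kHz.
6.6 kHz ≤ fs/2 = 19.3 kHz, appears at 6.6 kHz.

6.6 kHz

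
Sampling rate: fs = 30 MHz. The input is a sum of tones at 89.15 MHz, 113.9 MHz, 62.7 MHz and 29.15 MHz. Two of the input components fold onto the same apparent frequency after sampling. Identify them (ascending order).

fs/2 = 15 MHz.
89.15 MHz mod fs = 29.15 MHz.
29.15 MHz > fs/2 = 15 MHz, folds to fs − 29.15 MHz = 0.85 MHz.
113.9 MHz mod fs = 23.9 MHz.
23.9 MHz > fs/2 = 15 MHz, folds to fs − 23.9 MHz = 6.1 MHz.
62.7 MHz mod fs = 2.7 MHz.
2.7 MHz ≤ fs/2 = 15 MHz, appears at 2.7 MHz.
29.15 MHz > fs/2 = 15 MHz, folds to fs − 29.15 MHz = 0.85 MHz.
29.15 MHz and 89.15 MHz both map to 0.85 MHz.

29.15 MHz, 89.15 MHz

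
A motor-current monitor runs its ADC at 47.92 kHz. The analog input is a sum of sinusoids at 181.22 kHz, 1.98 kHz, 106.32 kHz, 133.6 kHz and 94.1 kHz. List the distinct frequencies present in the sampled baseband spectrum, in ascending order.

fs/2 = 23.96 kHz.
181.22 kHz mod fs = 37.46 kHz.
37.46 kHz > fs/2 = 23.96 kHz, folds to fs − 37.46 kHz = 10.46 kHz.
1.98 kHz ≤ fs/2 = 23.96 kHz, passes unchanged.
106.32 kHz mod fs = 10.48 kHz.
10.48 kHz ≤ fs/2 = 23.96 kHz, appears at 10.48 kHz.
133.6 kHz mod fs = 37.76 kHz.
37.76 kHz > fs/2 = 23.96 kHz, folds to fs − 37.76 kHz = 10.16 kHz.
94.1 kHz mod fs = 46.18 kHz.
46.18 kHz > fs/2 = 23.96 kHz, folds to fs − 46.18 kHz = 1.74 kHz.
Distinct values: {1.74 kHz, 1.98 kHz, 10.16 kHz, 10.46 kHz, 10.48 kHz}.

1.74 kHz, 1.98 kHz, 10.16 kHz, 10.46 kHz, 10.48 kHz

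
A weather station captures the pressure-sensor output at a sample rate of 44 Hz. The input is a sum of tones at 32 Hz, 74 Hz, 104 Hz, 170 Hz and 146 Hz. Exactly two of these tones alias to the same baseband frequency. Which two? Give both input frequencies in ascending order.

74 Hz, 146 Hz

fs/2 = 22 Hz.
32 Hz > fs/2 = 22 Hz, folds to fs − 32 Hz = 12 Hz.
74 Hz mod fs = 30 Hz.
30 Hz > fs/2 = 22 Hz, folds to fs − 30 Hz = 14 Hz.
104 Hz mod fs = 16 Hz.
16 Hz ≤ fs/2 = 22 Hz, appears at 16 Hz.
170 Hz mod fs = 38 Hz.
38 Hz > fs/2 = 22 Hz, folds to fs − 38 Hz = 6 Hz.
146 Hz mod fs = 14 Hz.
14 Hz ≤ fs/2 = 22 Hz, appears at 14 Hz.
74 Hz and 146 Hz both map to 14 Hz.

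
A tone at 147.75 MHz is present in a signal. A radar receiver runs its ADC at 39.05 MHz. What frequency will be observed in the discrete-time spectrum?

8.45 MHz

147.75 MHz mod fs = 30.6 MHz.
30.6 MHz > fs/2 = 19.525 MHz, folds to fs − 30.6 MHz = 8.45 MHz.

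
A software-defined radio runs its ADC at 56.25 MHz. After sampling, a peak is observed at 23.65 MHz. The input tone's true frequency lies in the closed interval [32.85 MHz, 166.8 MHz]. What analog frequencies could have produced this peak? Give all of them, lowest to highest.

79.9 MHz, 88.85 MHz, 136.15 MHz, 145.1 MHz

Frequencies that alias to 23.65 MHz are k·fs ± 23.65 MHz for integer k ≥ 0.
k=0: 23.65 MHz.
k=1: 32.6 MHz, 79.9 MHz.
k=2: 88.85 MHz, 136.15 MHz.
k=3: 145.1 MHz, 192.4 MHz.
k=4: 201.35 MHz, 248.65 MHz.
Within [32.85 MHz, 166.8 MHz]: 79.9 MHz, 88.85 MHz, 136.15 MHz, 145.1 MHz.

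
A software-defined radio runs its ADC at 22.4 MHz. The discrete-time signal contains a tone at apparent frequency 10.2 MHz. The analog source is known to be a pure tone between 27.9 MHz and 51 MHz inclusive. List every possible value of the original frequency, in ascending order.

Frequencies that alias to 10.2 MHz are k·fs ± 10.2 MHz for integer k ≥ 0.
k=0: 10.2 MHz.
k=1: 12.2 MHz, 32.6 MHz.
k=2: 34.6 MHz, 55 MHz.
k=3: 57 MHz, 77.4 MHz.
Within [27.9 MHz, 51 MHz]: 32.6 MHz, 34.6 MHz.

32.6 MHz, 34.6 MHz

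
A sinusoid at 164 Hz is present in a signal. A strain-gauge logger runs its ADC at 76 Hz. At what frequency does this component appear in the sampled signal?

12 Hz

164 Hz mod fs = 12 Hz.
12 Hz ≤ fs/2 = 38 Hz, appears at 12 Hz.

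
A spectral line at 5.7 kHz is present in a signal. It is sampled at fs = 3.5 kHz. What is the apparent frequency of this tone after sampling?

1.3 kHz

5.7 kHz mod fs = 2.2 kHz.
2.2 kHz > fs/2 = 1.75 kHz, folds to fs − 2.2 kHz = 1.3 kHz.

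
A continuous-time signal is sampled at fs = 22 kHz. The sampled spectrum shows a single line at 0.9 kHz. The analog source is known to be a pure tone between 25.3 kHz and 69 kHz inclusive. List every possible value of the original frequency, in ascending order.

Frequencies that alias to 0.9 kHz are k·fs ± 0.9 kHz for integer k ≥ 0.
k=0: 0.9 kHz.
k=1: 21.1 kHz, 22.9 kHz.
k=2: 43.1 kHz, 44.9 kHz.
k=3: 65.1 kHz, 66.9 kHz.
k=4: 87.1 kHz, 88.9 kHz.
Within [25.3 kHz, 69 kHz]: 43.1 kHz, 44.9 kHz, 65.1 kHz, 66.9 kHz.

43.1 kHz, 44.9 kHz, 65.1 kHz, 66.9 kHz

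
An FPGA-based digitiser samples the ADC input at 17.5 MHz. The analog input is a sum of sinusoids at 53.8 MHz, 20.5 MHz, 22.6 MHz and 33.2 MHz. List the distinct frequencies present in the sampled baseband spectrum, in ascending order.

1.3 MHz, 1.8 MHz, 3 MHz, 5.1 MHz

fs/2 = 8.75 MHz.
53.8 MHz mod fs = 1.3 MHz.
1.3 MHz ≤ fs/2 = 8.75 MHz, appears at 1.3 MHz.
20.5 MHz mod fs = 3 MHz.
3 MHz ≤ fs/2 = 8.75 MHz, appears at 3 MHz.
22.6 MHz mod fs = 5.1 MHz.
5.1 MHz ≤ fs/2 = 8.75 MHz, appears at 5.1 MHz.
33.2 MHz mod fs = 15.7 MHz.
15.7 MHz > fs/2 = 8.75 MHz, folds to fs − 15.7 MHz = 1.8 MHz.
Distinct values: {1.3 MHz, 1.8 MHz, 3 MHz, 5.1 MHz}.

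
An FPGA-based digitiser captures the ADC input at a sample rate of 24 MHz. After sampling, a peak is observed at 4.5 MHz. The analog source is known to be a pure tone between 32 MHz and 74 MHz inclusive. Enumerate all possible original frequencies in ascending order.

43.5 MHz, 52.5 MHz, 67.5 MHz

Frequencies that alias to 4.5 MHz are k·fs ± 4.5 MHz for integer k ≥ 0.
k=0: 4.5 MHz.
k=1: 19.5 MHz, 28.5 MHz.
k=2: 43.5 MHz, 52.5 MHz.
k=3: 67.5 MHz, 76.5 MHz.
k=4: 91.5 MHz, 100.5 MHz.
Within [32 MHz, 74 MHz]: 43.5 MHz, 52.5 MHz, 67.5 MHz.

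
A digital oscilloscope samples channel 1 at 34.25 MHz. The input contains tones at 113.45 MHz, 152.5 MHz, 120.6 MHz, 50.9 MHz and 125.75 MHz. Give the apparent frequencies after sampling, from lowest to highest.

10.7 MHz, 11.25 MHz, 15.5 MHz, 16.4 MHz, 16.65 MHz

fs/2 = 17.125 MHz.
113.45 MHz mod fs = 10.7 MHz.
10.7 MHz ≤ fs/2 = 17.125 MHz, appears at 10.7 MHz.
152.5 MHz mod fs = 15.5 MHz.
15.5 MHz ≤ fs/2 = 17.125 MHz, appears at 15.5 MHz.
120.6 MHz mod fs = 17.85 MHz.
17.85 MHz > fs/2 = 17.125 MHz, folds to fs − 17.85 MHz = 16.4 MHz.
50.9 MHz mod fs = 16.65 MHz.
16.65 MHz ≤ fs/2 = 17.125 MHz, appears at 16.65 MHz.
125.75 MHz mod fs = 23 MHz.
23 MHz > fs/2 = 17.125 MHz, folds to fs − 23 MHz = 11.25 MHz.
Distinct values: {10.7 MHz, 11.25 MHz, 15.5 MHz, 16.4 MHz, 16.65 MHz}.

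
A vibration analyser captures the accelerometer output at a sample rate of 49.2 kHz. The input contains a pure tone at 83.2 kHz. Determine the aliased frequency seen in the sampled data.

15.2 kHz

83.2 kHz mod fs = 34 kHz.
34 kHz > fs/2 = 24.6 kHz, folds to fs − 34 kHz = 15.2 kHz.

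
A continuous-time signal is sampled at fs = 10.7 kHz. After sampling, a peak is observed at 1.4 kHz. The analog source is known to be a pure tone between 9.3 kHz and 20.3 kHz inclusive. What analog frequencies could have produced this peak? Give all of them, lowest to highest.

Frequencies that alias to 1.4 kHz are k·fs ± 1.4 kHz for integer k ≥ 0.
k=0: 1.4 kHz.
k=1: 9.3 kHz, 12.1 kHz.
k=2: 20 kHz, 22.8 kHz.
k=3: 30.7 kHz, 33.5 kHz.
Within [9.3 kHz, 20.3 kHz]: 9.3 kHz, 12.1 kHz, 20 kHz.

9.3 kHz, 12.1 kHz, 20 kHz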